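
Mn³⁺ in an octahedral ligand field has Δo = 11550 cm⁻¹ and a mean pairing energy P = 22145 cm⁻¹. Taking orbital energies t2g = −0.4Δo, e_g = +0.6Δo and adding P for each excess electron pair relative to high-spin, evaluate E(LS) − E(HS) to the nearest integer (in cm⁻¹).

Group 7 minus oxidation state +3 gives a d⁴ configuration for Mn³⁺.
High-spin: t2g^3 e_g^1, CFSE = -0.6Δo = -6930 cm⁻¹.
For low-spin the configuration is t2g^4 e_g^0: orbital energy -1.6 × 11550 = -18480 cm⁻¹, and 1 additional pair relative to high-spin adds 22145 cm⁻¹, giving 3665 cm⁻¹.
E(LS) − E(HS) = 3665 − (-6930) = 10595 cm⁻¹.

10595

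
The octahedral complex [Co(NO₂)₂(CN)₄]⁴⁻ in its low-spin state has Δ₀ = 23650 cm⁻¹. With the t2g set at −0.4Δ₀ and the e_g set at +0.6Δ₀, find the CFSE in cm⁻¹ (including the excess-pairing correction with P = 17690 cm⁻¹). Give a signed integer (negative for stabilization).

-24880

Ligand charges: 2×(-1) from NO₂⁻ and 4×(-1) from CN⁻ sum to -6; with overall charge -4, Co is +2.
Co is in group 9, so Co²⁺ is d⁷ (9 − 2 = 7).
Configuration: t2g^6 e_g^1.
The orbital stabilization is -1.8Δ₀ = -1.8 × 23650 = -42570 cm⁻¹.
Pairing penalty: 3 pairs vs 2 in the high-spin reference → 1 extra × P = 17690 cm⁻¹.
Combining: -42570 + 17690 = -24880 cm⁻¹.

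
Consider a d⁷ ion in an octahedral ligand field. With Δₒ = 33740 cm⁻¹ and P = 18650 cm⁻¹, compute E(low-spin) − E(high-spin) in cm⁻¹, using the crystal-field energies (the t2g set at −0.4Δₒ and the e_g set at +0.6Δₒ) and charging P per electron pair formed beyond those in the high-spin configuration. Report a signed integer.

In the high-spin limit (t2g^5 e_g^2) the orbital term is -0.8Δₒ = -26992 cm⁻¹, with no excess pairing.
Low-spin t2g^6 e_g^1 gives -1.8Δₒ = -60732 cm⁻¹, but forming 1 extra pair costs 1P = 18650 cm⁻¹, so E(LS) = -60732 + 18650 = -42082 cm⁻¹.
Thus E(LS) − E(HS) = -15090 cm⁻¹.

-15090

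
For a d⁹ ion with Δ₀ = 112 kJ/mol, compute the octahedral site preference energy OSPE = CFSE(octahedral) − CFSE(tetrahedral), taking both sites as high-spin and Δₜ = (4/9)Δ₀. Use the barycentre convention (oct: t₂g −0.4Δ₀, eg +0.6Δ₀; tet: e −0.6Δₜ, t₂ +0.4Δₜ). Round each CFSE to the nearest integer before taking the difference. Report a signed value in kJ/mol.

-47

Octahedral (high-spin): t2g^6 e_g^3, CFSE = 6(−0.4) + 3(+0.6) = -0.6Δ₀ = -0.6 × 112 = -67 kJ/mol.
Tetrahedral: e^4 t2^5, CFSE = 4(−0.6) + 5(+0.4) = -0.4Δₜ = -0.4 × (4/9) × 112 = -20 kJ/mol.
Subtracting, OSPE = -67 − (-20) = -47 kJ/mol.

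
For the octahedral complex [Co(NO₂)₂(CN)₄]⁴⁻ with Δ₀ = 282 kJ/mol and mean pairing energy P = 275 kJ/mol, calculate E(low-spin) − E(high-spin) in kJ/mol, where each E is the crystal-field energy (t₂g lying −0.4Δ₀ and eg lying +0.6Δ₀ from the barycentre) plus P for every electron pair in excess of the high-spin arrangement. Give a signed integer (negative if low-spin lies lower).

-7

Ligand charges: 2×(-1) from NO₂⁻ and 4×(-1) from CN⁻ sum to -6; with overall charge -4, Co is +2.
Co²⁺: group 9, so d-count = 9 − 2 = 7.
High-spin: t₂g⁵ eg², CFSE = -0.8Δ₀ = -226 kJ/mol.
For low-spin the configuration is t₂g⁶ eg¹: orbital energy -1.8 × 282 = -508 kJ/mol, and 1 additional pair relative to high-spin adds 275 kJ/mol, giving -233 kJ/mol.
Thus E(LS) − E(HS) = -7 kJ/mol.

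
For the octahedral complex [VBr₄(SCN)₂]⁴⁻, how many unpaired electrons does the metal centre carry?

3

Ligand charges: 4×(-1) from Br⁻ and 2×(-1) from SCN⁻ sum to -6; with overall charge -4, V is +2.
V sits in group 5; removing 2 electrons leaves V²⁺ with 5 − 2 = 3 d electrons.
Configuration: t₂g³ eg⁰, giving 3 unpaired electrons.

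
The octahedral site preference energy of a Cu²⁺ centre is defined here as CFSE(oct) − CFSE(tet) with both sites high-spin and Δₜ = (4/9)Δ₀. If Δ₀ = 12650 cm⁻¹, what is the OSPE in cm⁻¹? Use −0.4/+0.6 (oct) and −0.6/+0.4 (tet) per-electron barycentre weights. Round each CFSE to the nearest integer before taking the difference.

-5341

Group 11 minus oxidation state +2 gives a d⁹ configuration for Cu²⁺.
In an octahedral site d⁹ (HS) is t2g^6 e_g^3, giving CFSE(oct) = -0.6Δ₀ = -7590 cm⁻¹.
In a tetrahedral site the filling is e^4 t2^5: CFSE(tet) = -0.4Δₜ = -0.4 × (4/9)(12650) = -2249 cm⁻¹.
Subtracting, OSPE = -7590 − (-2249) = -5341 cm⁻¹.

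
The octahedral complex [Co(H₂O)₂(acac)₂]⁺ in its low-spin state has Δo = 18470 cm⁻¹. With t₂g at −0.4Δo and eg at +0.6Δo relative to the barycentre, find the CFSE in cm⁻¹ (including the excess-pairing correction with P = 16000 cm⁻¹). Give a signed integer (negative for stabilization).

-12328

Ligand charges: 2×(+0) from H₂O and 2×(-1) from acac⁻ sum to -2; with overall charge +1, Co is +3.
Co is in group 9, so Co³⁺ is d⁶ (9 − 3 = 6).
Configuration: t₂g⁶ eg⁰.
The orbital stabilization is -2.4Δo = -2.4 × 18470 = -44328 cm⁻¹.
High-spin d⁶ would be t₂g⁴ eg² with 1 pair; low-spin has 3, so 2 excess pairs cost +2P = +32000 cm⁻¹.
Net CFSE = -44328 + 32000 = -12328 cm⁻¹.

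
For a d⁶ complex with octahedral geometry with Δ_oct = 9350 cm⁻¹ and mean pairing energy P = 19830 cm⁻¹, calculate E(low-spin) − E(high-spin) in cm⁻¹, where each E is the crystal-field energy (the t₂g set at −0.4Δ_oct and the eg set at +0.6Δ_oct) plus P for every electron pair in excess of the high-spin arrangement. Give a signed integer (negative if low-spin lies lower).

High-spin d⁶ fills as t₂g⁴ eg² with CFSE 4(−0.4) + 2(+0.6) = -0.4Δ_oct = -3740 cm⁻¹.
Low-spin t₂g⁶ eg⁰ gives -2.4Δ_oct = -22440 cm⁻¹, but forming 2 extra pairs costs 2P = 39660 cm⁻¹, so E(LS) = -22440 + 39660 = 17220 cm⁻¹.
Thus E(LS) − E(HS) = 20960 cm⁻¹.

20960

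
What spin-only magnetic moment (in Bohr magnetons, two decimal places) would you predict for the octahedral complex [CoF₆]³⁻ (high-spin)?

Each F⁻ contributes -1; 6 × (-1) = -6. With overall charge -3, Co is in the +3 oxidation state.
Co sits in group 9; removing 3 electrons leaves Co³⁺ with 9 − 3 = 6 d electrons.
Configuration: t₂g⁴ eg² → 4 unpaired electrons.
μ(spin-only) = √[4(4+2)] = √24 ≈ 4.90 Bohr magnetons.

4.90 Bohr magnetons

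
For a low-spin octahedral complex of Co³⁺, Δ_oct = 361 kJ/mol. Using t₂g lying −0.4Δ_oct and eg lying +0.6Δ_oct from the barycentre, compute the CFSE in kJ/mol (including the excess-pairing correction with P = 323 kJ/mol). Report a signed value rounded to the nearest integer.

Co is in group 9, so Co³⁺ is d⁶ (9 − 3 = 6).
Electron filling gives t₂g⁶ eg⁰.
The orbital stabilization is -2.4Δ_oct = -2.4 × 361 = -866 kJ/mol.
Pairing penalty: 3 pairs vs 1 in the high-spin reference → 2 extra × P = 646 kJ/mol.
Combining: -866 + 646 = -220 kJ/mol.

-220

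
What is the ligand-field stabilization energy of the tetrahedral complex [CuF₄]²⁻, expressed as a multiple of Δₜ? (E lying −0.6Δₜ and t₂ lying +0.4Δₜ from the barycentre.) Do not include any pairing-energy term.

Each F⁻ contributes -1; 4 × (-1) = -4. With overall charge -2, Cu is in the +2 oxidation state.
Cu is in group 11, so Cu²⁺ is d⁹ (11 − 2 = 9).
Tetrahedral splitting is small, so the complex is high-spin.
Configuration: e⁴ t₂⁵.
CFSE = 4(-0.6Δₜ) + 5(0.4Δₜ) = -2.4Δₜ + 2.0Δₜ = -0.4Δₜ.

-0.4 Δₜ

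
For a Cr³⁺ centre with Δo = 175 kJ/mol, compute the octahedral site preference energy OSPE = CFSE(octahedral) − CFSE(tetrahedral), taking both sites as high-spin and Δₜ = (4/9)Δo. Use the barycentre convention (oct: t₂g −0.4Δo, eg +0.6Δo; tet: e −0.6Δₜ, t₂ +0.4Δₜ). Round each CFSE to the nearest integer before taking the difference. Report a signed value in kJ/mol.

Group 6 minus oxidation state +3 gives a d³ configuration for Cr³⁺.
In an octahedral site d³ (HS) is t₂g³ eg⁰, giving CFSE(oct) = -1.2Δo = -210 kJ/mol.
Tetrahedral e² t₂¹ gives -0.8Δₜ = -0.8 × (4/9) × 175 = -62 kJ/mol.
Subtracting, OSPE = -210 − (-62) = -148 kJ/mol.

-148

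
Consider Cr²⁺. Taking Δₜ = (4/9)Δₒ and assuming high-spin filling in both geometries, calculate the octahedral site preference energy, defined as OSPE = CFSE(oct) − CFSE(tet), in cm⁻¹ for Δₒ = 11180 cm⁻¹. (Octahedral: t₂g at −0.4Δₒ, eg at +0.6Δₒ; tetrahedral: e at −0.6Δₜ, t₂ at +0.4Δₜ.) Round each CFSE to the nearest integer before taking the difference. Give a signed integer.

-4720

Cr is in group 6, so Cr²⁺ is d⁴ (6 − 2 = 4).
Octahedral (high-spin): t₂g³ eg¹, CFSE = 3(−0.4) + 1(+0.6) = -0.6Δₒ = -0.6 × 11180 = -6708 cm⁻¹.
Tetrahedral e² t₂² gives -0.4Δₜ = -0.4 × (4/9) × 11180 = -1988 cm⁻¹.
OSPE = -6708 − (-1988) = -4720 cm⁻¹.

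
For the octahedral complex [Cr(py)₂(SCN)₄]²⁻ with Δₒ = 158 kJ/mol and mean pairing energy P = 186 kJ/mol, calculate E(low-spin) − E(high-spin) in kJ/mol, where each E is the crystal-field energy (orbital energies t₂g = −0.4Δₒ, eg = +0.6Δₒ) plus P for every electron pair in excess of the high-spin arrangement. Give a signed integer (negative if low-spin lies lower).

Ligand charges: 2×(+0) from py and 4×(-1) from SCN⁻ sum to -4; with overall charge -2, Cr is +2.
Cr is in group 6, so Cr²⁺ is d⁴ (6 − 2 = 4).
In the high-spin limit (t₂g³ eg¹) the orbital term is -0.6Δₒ = -95 kJ/mol, with no excess pairing.
Low-spin: t₂g⁴ eg⁰, orbital CFSE = -1.6Δₒ = -253 kJ/mol; plus 1 excess pair × P = +186 kJ/mol; total -67 kJ/mol.
E(LS) − E(HS) = -67 − (-95) = 28 kJ/mol.

28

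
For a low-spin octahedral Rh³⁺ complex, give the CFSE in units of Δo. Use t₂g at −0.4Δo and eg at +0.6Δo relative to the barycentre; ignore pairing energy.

Rh is in group 9, so Rh³⁺ is d⁶ (9 − 3 = 6).
Configuration: t₂g⁶ eg⁰.
CFSE = 6(-0.4Δo) + 0(0.6Δo) = -2.4Δo + 0.0Δo = -2.4Δo.

-2.4 Δo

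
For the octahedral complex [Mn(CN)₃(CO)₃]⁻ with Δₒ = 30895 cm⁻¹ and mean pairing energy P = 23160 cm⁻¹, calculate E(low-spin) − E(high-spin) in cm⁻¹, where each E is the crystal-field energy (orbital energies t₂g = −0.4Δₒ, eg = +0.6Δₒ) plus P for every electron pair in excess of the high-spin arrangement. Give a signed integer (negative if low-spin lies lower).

Ligand charges: 3×(-1) from CN⁻ and 3×(+0) from CO sum to -3; with overall charge -1, Mn is +2.
Mn is in group 7, so Mn²⁺ is d⁵ (7 − 2 = 5).
High-spin d⁵ fills as t₂g³ eg² with CFSE 3(−0.4) + 2(+0.6) = 0.0Δₒ = 0 cm⁻¹.
Low-spin t₂g⁵ eg⁰ gives -2.0Δₒ = -61790 cm⁻¹, but forming 2 extra pairs costs 2P = 46320 cm⁻¹, so E(LS) = -61790 + 46320 = -15470 cm⁻¹.
Thus E(LS) − E(HS) = -15470 cm⁻¹.

-15470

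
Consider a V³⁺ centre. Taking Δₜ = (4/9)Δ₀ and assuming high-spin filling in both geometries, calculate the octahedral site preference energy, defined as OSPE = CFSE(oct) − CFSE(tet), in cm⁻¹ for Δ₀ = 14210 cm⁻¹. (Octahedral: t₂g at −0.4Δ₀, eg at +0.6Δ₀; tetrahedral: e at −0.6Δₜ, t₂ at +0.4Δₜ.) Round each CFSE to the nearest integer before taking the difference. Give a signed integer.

V is in group 5, so V³⁺ is d² (5 − 3 = 2).
Octahedral high-spin t2g^2 e_g^0: CFSE = -0.8 × 14210 = -11368 cm⁻¹.
Tetrahedral: e^2 t2^0, CFSE = 2(−0.6) + 0(+0.4) = -1.2Δₜ = -1.2 × (4/9) × 14210 = -7579 cm⁻¹.
OSPE = CFSE(oct) − CFSE(tet) = -11368 − (-7579) = -3789 cm⁻¹.

-3789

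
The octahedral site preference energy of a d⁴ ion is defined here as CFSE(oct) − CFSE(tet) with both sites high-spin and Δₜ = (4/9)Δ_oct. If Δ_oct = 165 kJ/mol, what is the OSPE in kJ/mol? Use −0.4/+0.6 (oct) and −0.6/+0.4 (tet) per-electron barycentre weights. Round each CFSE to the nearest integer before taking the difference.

-70

Octahedral (high-spin): t2g^3 e_g^1, CFSE = 3(−0.4) + 1(+0.6) = -0.6Δ_oct = -0.6 × 165 = -99 kJ/mol.
In a tetrahedral site the filling is e^2 t2^2: CFSE(tet) = -0.4Δₜ = -0.4 × (4/9)(165) = -29 kJ/mol.
Subtracting, OSPE = -99 − (-29) = -70 kJ/mol.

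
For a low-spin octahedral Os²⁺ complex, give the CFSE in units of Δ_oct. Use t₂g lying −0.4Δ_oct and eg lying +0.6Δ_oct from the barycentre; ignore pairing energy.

-2.4 Δ_oct

Group 8 minus oxidation state +2 gives a d⁶ configuration for Os²⁺.
Configuration: t₂g⁶ eg⁰.
CFSE = 6(-0.4Δ_oct) + 0(0.6Δ_oct) = -2.4Δ_oct + 0.0Δ_oct = -2.4Δ_oct.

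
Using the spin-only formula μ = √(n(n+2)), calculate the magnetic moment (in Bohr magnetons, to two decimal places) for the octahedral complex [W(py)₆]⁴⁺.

py is neutral, so the +4 overall charge sits on W: oxidation state +4.
W sits in group 6; removing 4 electrons leaves W⁴⁺ with 6 − 4 = 2 d electrons.
For octahedral d² the high- and low-spin configurations coincide.
Configuration: t₂g² eg⁰ → 2 unpaired electrons.
μ(spin-only) = √[2(2+2)] = √8 ≈ 2.83 Bohr magnetons.

2.83 Bohr magnetons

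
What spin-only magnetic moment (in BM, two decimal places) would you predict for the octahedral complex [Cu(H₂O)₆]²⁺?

1.73 BM

H₂O is neutral, so the +2 overall charge sits on Cu: oxidation state +2.
Cu is in group 11, so Cu²⁺ is d⁹ (11 − 2 = 9).
Configuration: t2g^6 e_g^3 → 1 unpaired electron.
μ(spin-only) = √[1(1+2)] = √3 ≈ 1.73 BM.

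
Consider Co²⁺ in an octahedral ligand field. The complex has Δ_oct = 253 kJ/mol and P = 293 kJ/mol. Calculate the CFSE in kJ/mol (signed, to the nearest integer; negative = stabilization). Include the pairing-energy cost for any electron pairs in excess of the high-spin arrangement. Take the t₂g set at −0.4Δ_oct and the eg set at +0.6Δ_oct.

Group 9 minus oxidation state +2 gives a d⁷ configuration for Co²⁺.
With Δ_oct < P the complex is high-spin.
Filling d⁷ accordingly: t₂g⁵ eg².
Orbital CFSE = -0.8Δ_oct = -0.8 × 253 = -202 kJ/mol.
High-spin has no excess pairs, so no pairing correction applies.

-202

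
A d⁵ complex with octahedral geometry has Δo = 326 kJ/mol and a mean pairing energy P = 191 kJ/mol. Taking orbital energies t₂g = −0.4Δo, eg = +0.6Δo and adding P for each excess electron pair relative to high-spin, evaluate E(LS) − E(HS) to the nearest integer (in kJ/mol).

-270

High-spin: t₂g³ eg², CFSE = 0.0Δo = 0 kJ/mol.
For low-spin the configuration is t₂g⁵ eg⁰: orbital energy -2.0 × 326 = -652 kJ/mol, and 2 additional pairs relative to high-spin add 382 kJ/mol, giving -270 kJ/mol.
E(LS) − E(HS) = -270 − (0) = -270 kJ/mol.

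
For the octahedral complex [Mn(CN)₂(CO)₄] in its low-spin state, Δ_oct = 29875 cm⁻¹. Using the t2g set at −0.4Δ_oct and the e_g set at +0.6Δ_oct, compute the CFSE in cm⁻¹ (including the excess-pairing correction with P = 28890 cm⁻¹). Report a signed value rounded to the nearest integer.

Ligand charges: 2×(-1) from CN⁻ and 4×(+0) from CO sum to -2; with overall charge +0, Mn is +2.
Mn²⁺: group 7, so d-count = 7 − 2 = 5.
The d⁵ electrons fill as t2g^5 e_g^0.
CFSE(orbital) = 5×(-0.4Δ_oct) + 0×(0.6Δ_oct) = -2.0Δ_oct; with Δ_oct = 29875 cm⁻¹ that is -59750 cm⁻¹.
Pairing penalty: 2 pairs vs 0 in the high-spin reference → 2 extra × P = 57780 cm⁻¹.
Overall CFSE = -59750 + 57780 = -1970 cm⁻¹.

-1970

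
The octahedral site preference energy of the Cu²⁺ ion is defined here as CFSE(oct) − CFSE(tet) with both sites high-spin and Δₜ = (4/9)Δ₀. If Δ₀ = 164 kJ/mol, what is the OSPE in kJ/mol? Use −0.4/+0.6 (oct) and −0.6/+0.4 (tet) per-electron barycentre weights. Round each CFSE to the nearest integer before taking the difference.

Cu²⁺: group 11, so d-count = 11 − 2 = 9.
Octahedral high-spin t2g^6 e_g^3: CFSE = -0.6 × 164 = -98 kJ/mol.
Tetrahedral: e^4 t2^5, CFSE = 4(−0.6) + 5(+0.4) = -0.4Δₜ = -0.4 × (4/9) × 164 = -29 kJ/mol.
OSPE = CFSE(oct) − CFSE(tet) = -98 − (-29) = -69 kJ/mol.

-69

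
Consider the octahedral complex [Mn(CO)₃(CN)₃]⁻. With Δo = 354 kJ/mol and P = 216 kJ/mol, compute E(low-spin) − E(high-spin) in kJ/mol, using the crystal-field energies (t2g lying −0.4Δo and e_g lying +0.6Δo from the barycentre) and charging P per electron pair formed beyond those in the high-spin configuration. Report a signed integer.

Ligand charges: 3×(+0) from CO and 3×(-1) from CN⁻ sum to -3; with overall charge -1, Mn is +2.
Mn is in group 7, so Mn²⁺ is d⁵ (7 − 2 = 5).
High-spin: t2g^3 e_g^2, CFSE = 0.0Δo = 0 kJ/mol.
Low-spin: t2g^5 e_g^0, orbital CFSE = -2.0Δo = -708 kJ/mol; plus 2 excess pairs × P = +432 kJ/mol; total -276 kJ/mol.
E(LS) − E(HS) = -276 − (0) = -276 kJ/mol.

-276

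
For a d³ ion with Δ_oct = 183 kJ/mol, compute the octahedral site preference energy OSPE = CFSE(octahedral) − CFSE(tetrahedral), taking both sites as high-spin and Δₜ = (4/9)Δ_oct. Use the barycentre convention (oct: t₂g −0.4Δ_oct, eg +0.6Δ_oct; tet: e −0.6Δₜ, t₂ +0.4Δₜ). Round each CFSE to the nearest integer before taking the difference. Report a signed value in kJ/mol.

-155

In an octahedral site d³ (HS) is t₂g³ eg⁰, giving CFSE(oct) = -1.2Δ_oct = -220 kJ/mol.
In a tetrahedral site the filling is e² t₂¹: CFSE(tet) = -0.8Δₜ = -0.8 × (4/9)(183) = -65 kJ/mol.
Subtracting, OSPE = -220 − (-65) = -155 kJ/mol.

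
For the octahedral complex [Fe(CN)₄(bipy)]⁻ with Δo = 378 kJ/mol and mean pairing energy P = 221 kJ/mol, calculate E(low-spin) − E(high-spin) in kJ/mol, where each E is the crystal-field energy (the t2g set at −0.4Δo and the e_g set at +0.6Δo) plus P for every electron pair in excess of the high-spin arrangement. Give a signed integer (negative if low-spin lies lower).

-314

Ligand charges: 4×(-1) from CN⁻ and 1×(+0) from bipy sum to -4; with overall charge -1, Fe is +3.
Fe is in group 8, so Fe³⁺ is d⁵ (8 − 3 = 5).
High-spin d⁵ fills as t2g^3 e_g^2 with CFSE 3(−0.4) + 2(+0.6) = 0.0Δo = 0 kJ/mol.
Low-spin t2g^5 e_g^0 gives -2.0Δo = -756 kJ/mol, but forming 2 extra pairs costs 2P = 442 kJ/mol, so E(LS) = -756 + 442 = -314 kJ/mol.
E(LS) − E(HS) = -314 − (0) = -314 kJ/mol.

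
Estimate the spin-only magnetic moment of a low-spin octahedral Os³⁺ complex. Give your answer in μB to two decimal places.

1.73 μB

Os³⁺: group 8, so d-count = 8 − 3 = 5.
Configuration: t2g^5 e_g^0 → 1 unpaired electron.
μ(spin-only) = √[1(1+2)] = √3 ≈ 1.73 μB.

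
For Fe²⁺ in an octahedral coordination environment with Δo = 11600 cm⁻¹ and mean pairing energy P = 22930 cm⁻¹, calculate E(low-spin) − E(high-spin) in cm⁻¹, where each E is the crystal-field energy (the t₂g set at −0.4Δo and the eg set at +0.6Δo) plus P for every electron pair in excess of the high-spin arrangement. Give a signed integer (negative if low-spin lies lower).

22660

Fe²⁺: group 8, so d-count = 8 − 2 = 6.
In the high-spin limit (t₂g⁴ eg²) the orbital term is -0.4Δo = -4640 cm⁻¹, with no excess pairing.
Low-spin: t₂g⁶ eg⁰, orbital CFSE = -2.4Δo = -27840 cm⁻¹; plus 2 excess pairs × P = +45860 cm⁻¹; total 18020 cm⁻¹.
E(LS) − E(HS) = 18020 − (-4640) = 22660 cm⁻¹.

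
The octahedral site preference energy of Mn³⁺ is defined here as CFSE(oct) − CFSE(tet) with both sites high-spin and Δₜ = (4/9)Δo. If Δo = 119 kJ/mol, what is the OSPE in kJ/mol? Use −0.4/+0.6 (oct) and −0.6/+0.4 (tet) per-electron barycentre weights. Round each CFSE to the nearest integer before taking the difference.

-50

Mn is in group 7, so Mn³⁺ is d⁴ (7 − 3 = 4).
Octahedral (high-spin): t2g^3 e_g^1, CFSE = 3(−0.4) + 1(+0.6) = -0.6Δo = -0.6 × 119 = -71 kJ/mol.
Tetrahedral e^2 t2^2 gives -0.4Δₜ = -0.4 × (4/9) × 119 = -21 kJ/mol.
OSPE = -71 − (-21) = -50 kJ/mol.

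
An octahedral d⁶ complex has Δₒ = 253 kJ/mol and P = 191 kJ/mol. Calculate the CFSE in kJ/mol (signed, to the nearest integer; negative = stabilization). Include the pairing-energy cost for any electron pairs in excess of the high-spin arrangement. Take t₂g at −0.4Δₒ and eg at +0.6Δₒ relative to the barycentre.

-225

Here Δₒ > P (253 > 191), so the low-spin state is favoured.
Filling d⁶ accordingly: t₂g⁶ eg⁰.
Orbital CFSE = -2.4Δₒ = -2.4 × 253 = -607 kJ/mol.
Excess pairs vs high-spin: 3 − 1 = 2; pairing cost = +382 kJ/mol.
Net CFSE = -607 + 382 = -225 kJ/mol.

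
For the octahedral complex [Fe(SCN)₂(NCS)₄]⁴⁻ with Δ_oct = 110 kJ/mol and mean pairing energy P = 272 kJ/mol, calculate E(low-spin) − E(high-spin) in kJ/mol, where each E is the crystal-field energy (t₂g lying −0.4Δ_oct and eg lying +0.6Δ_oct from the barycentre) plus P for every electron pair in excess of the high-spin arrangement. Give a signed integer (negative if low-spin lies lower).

Ligand charges: 2×(-1) from SCN⁻ and 4×(-1) from NCS⁻ sum to -6; with overall charge -4, Fe is +2.
Fe²⁺: group 8, so d-count = 8 − 2 = 6.
High-spin: t₂g⁴ eg², CFSE = -0.4Δ_oct = -44 kJ/mol.
Low-spin: t₂g⁶ eg⁰, orbital CFSE = -2.4Δ_oct = -264 kJ/mol; plus 2 excess pairs × P = +544 kJ/mol; total 280 kJ/mol.
E(LS) − E(HS) = 280 − (-44) = 324 kJ/mol.

324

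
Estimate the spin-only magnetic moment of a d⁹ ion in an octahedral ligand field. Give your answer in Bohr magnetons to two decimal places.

For octahedral d⁹ the high- and low-spin configurations coincide.
Configuration: t2g^6 e_g^3 → 1 unpaired electron.
μ(spin-only) = √[1(1+2)] = √3 ≈ 1.73 Bohr magnetons.

1.73 Bohr magnetons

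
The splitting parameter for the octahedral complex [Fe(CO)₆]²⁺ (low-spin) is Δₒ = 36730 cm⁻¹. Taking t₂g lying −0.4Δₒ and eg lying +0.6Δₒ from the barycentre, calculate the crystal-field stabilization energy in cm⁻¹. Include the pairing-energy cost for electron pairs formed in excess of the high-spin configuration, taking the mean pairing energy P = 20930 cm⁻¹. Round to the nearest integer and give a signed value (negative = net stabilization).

CO is neutral, so the +2 overall charge sits on Fe: oxidation state +2.
Fe sits in group 8; removing 2 electrons leaves Fe²⁺ with 8 − 2 = 6 d electrons.
The d⁶ electrons fill as t₂g⁶ eg⁰.
The orbital stabilization is -2.4Δₒ = -2.4 × 36730 = -88152 cm⁻¹.
Pairing penalty: 3 pairs vs 1 in the high-spin reference → 2 extra × P = 41860 cm⁻¹.
Combining: -88152 + 41860 = -46292 cm⁻¹.

-46292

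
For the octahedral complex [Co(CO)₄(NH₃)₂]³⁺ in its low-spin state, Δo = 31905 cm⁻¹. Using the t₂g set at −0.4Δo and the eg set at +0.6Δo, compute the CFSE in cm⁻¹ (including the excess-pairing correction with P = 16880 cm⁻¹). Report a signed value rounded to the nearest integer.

-42812

Ligand charges: 4×(+0) from CO and 2×(+0) from NH₃ sum to +0; with overall charge +3, Co is +3.
Co is in group 9, so Co³⁺ is d⁶ (9 − 3 = 6).
Configuration: t₂g⁶ eg⁰.
Orbital CFSE = 6(-0.4) + 0(0.6) = -2.4Δo = -2.4 × 31905 = -76572 cm⁻¹.
Pairing penalty: 3 pairs vs 1 in the high-spin reference → 2 extra × P = 33760 cm⁻¹.
Net CFSE = -76572 + 33760 = -42812 cm⁻¹.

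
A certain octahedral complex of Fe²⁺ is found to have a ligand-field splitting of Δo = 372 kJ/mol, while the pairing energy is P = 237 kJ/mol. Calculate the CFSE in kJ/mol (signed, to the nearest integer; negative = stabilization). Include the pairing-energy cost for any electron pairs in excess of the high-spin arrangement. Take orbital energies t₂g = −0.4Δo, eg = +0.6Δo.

-419

Fe is in group 8, so Fe²⁺ is d⁶ (8 − 2 = 6).
Δo > P, so pairing is preferred: the ground state is low-spin.
That gives t₂g⁶ eg⁰.
Orbital CFSE = -2.4Δo = -2.4 × 372 = -893 kJ/mol.
Excess pairs vs high-spin: 3 − 1 = 2; pairing cost = +474 kJ/mol.
Net CFSE = -893 + 474 = -419 kJ/mol.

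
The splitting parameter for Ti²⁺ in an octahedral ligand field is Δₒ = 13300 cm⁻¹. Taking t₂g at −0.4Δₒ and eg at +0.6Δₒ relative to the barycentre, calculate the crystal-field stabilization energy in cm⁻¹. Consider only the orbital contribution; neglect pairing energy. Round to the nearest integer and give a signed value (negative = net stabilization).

Ti sits in group 4; removing 2 electrons leaves Ti²⁺ with 4 − 2 = 2 d electrons.
For octahedral d² the high- and low-spin configurations coincide.
Electron filling gives t₂g² eg⁰.
Orbital CFSE = 2(-0.4) + 0(0.6) = -0.8Δₒ = -0.8 × 13300 = -10640 cm⁻¹.

-10640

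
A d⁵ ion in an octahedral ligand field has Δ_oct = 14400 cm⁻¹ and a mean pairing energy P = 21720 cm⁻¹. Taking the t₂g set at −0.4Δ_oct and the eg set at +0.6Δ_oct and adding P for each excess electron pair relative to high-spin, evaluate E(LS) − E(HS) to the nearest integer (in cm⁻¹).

In the high-spin limit (t₂g³ eg²) the orbital term is 0.0Δ_oct = 0 cm⁻¹, with no excess pairing.
Low-spin t₂g⁵ eg⁰ gives -2.0Δ_oct = -28800 cm⁻¹, but forming 2 extra pairs costs 2P = 43440 cm⁻¹, so E(LS) = -28800 + 43440 = 14640 cm⁻¹.
Thus E(LS) − E(HS) = 14640 cm⁻¹.

14640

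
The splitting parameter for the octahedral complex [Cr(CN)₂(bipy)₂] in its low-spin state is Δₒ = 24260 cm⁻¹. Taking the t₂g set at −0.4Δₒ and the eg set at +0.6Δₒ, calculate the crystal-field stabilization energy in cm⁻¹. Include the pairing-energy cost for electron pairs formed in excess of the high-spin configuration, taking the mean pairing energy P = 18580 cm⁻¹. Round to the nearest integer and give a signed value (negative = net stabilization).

Ligand charges: 2×(-1) from CN⁻ and 2×(+0) from bipy sum to -2; with overall charge +0, Cr is +2.
Cr is in group 6, so Cr²⁺ is d⁴ (6 − 2 = 4).
The d⁴ electrons fill as t₂g⁴ eg⁰.
The orbital stabilization is -1.6Δₒ = -1.6 × 24260 = -38816 cm⁻¹.
Relative to high-spin t₂g³ eg¹ (0 paired), the low-spin configuration has 1 additional pair, contributing +1 × 18580 = +18580 cm⁻¹.
Combining: -38816 + 18580 = -20236 cm⁻¹.

-20236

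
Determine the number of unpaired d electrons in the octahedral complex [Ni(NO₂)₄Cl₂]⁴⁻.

Ligand charges: 4×(-1) from NO₂⁻ and 2×(-1) from Cl⁻ sum to -6; with overall charge -4, Ni is +2.
Group 10 minus oxidation state +2 gives a d⁸ configuration for Ni²⁺.
Configuration: t₂g⁶ eg², giving 2 unpaired electrons.

2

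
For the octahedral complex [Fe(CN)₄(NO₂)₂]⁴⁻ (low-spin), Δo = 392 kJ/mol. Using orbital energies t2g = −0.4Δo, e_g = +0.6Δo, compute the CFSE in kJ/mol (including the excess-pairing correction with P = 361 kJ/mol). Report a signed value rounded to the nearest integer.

-219

Ligand charges: 4×(-1) from CN⁻ and 2×(-1) from NO₂⁻ sum to -6; with overall charge -4, Fe is +2.
Group 8 minus oxidation state +2 gives a d⁶ configuration for Fe²⁺.
The d⁶ electrons fill as t2g^6 e_g^0.
CFSE(orbital) = 6×(-0.4Δo) + 0×(0.6Δo) = -2.4Δo; with Δo = 392 kJ/mol that is -941 kJ/mol.
High-spin d⁶ would be t2g^4 e_g^2 with 1 pair; low-spin has 3, so 2 excess pairs cost +2P = +722 kJ/mol.
Combining: -941 + 722 = -219 kJ/mol.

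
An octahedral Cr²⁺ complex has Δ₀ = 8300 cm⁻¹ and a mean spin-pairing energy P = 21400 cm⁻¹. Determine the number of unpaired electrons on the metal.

Cr sits in group 6; removing 2 electrons leaves Cr²⁺ with 6 − 2 = 4 d electrons.
With Δ₀ < P the complex is high-spin.
That gives t₂g³ eg¹.
Unpaired electrons: 4.

4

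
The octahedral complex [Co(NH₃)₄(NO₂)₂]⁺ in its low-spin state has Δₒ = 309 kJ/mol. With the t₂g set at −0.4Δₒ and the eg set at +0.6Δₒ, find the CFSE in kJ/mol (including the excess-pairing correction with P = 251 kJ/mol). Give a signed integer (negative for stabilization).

Ligand charges: 4×(+0) from NH₃ and 2×(-1) from NO₂⁻ sum to -2; with overall charge +1, Co is +3.
Co sits in group 9; removing 3 electrons leaves Co³⁺ with 9 − 3 = 6 d electrons.
The d⁶ electrons fill as t₂g⁶ eg⁰.
Orbital CFSE = 6(-0.4) + 0(0.6) = -2.4Δₒ = -2.4 × 309 = -742 kJ/mol.
High-spin d⁶ would be t₂g⁴ eg² with 1 pair; low-spin has 3, so 2 excess pairs cost +2P = +502 kJ/mol.
Combining: -742 + 502 = -240 kJ/mol.

-240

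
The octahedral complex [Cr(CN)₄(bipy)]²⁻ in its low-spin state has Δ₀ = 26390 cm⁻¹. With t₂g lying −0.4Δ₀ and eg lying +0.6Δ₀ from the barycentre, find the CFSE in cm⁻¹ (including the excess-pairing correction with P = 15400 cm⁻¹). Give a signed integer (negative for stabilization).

Ligand charges: 4×(-1) from CN⁻ and 1×(+0) from bipy sum to -4; with overall charge -2, Cr is +2.
Cr is in group 6, so Cr²⁺ is d⁴ (6 − 2 = 4).
Electron filling gives t₂g⁴ eg⁰.
The orbital stabilization is -1.6Δ₀ = -1.6 × 26390 = -42224 cm⁻¹.
Relative to high-spin t₂g³ eg¹ (0 paired), the low-spin configuration has 1 additional pair, contributing +1 × 15400 = +15400 cm⁻¹.
Net CFSE = -42224 + 15400 = -26824 cm⁻¹.

-26824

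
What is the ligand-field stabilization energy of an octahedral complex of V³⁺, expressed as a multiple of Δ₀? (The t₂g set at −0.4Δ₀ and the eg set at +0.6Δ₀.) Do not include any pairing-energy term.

V is in group 5, so V³⁺ is d² (5 − 3 = 2).
Configuration: t₂g² eg⁰.
CFSE = 2(-0.4Δ₀) + 0(0.6Δ₀) = -0.8Δ₀ + 0.0Δ₀ = -0.8Δ₀.

-0.8 Δ₀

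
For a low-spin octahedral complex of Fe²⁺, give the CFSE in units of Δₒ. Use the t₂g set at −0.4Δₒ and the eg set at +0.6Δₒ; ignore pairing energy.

-2.4 Δₒ

Fe sits in group 8; removing 2 electrons leaves Fe²⁺ with 8 − 2 = 6 d electrons.
Configuration: t₂g⁶ eg⁰.
CFSE = 6(-0.4Δₒ) + 0(0.6Δₒ) = -2.4Δₒ + 0.0Δₒ = -2.4Δₒ.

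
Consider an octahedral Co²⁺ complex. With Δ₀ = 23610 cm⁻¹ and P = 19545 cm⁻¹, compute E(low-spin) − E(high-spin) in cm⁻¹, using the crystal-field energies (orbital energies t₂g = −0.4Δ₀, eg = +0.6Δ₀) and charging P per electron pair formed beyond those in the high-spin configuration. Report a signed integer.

Co sits in group 9; removing 2 electrons leaves Co²⁺ with 9 − 2 = 7 d electrons.
High-spin: t₂g⁵ eg², CFSE = -0.8Δ₀ = -18888 cm⁻¹.
For low-spin the configuration is t₂g⁶ eg¹: orbital energy -1.8 × 23610 = -42498 cm⁻¹, and 1 additional pair relative to high-spin adds 19545 cm⁻¹, giving -22953 cm⁻¹.
Thus E(LS) − E(HS) = -4065 cm⁻¹.

-4065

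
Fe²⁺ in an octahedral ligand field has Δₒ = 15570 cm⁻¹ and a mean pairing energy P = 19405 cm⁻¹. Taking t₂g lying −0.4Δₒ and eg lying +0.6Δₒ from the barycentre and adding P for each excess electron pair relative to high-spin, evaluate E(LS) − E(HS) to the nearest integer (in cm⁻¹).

7670

Fe²⁺: group 8, so d-count = 8 − 2 = 6.
High-spin: t₂g⁴ eg², CFSE = -0.4Δₒ = -6228 cm⁻¹.
Low-spin t₂g⁶ eg⁰ gives -2.4Δₒ = -37368 cm⁻¹, but forming 2 extra pairs costs 2P = 38810 cm⁻¹, so E(LS) = -37368 + 38810 = 1442 cm⁻¹.
The difference is 1442 − (-6228) = 7670 cm⁻¹, so high-spin lies lower.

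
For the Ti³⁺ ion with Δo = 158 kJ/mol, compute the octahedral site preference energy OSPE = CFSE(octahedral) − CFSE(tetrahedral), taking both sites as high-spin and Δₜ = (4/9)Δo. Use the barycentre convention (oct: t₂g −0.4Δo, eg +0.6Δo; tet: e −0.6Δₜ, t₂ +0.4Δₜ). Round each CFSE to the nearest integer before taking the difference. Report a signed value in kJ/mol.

Ti³⁺: group 4, so d-count = 4 − 3 = 1.
Octahedral (high-spin): t2g^1 e_g^0, CFSE = 1(−0.4) + 0(+0.6) = -0.4Δo = -0.4 × 158 = -63 kJ/mol.
Tetrahedral e^1 t2^0 gives -0.6Δₜ = -0.6 × (4/9) × 158 = -42 kJ/mol.
Subtracting, OSPE = -63 − (-42) = -21 kJ/mol.

-21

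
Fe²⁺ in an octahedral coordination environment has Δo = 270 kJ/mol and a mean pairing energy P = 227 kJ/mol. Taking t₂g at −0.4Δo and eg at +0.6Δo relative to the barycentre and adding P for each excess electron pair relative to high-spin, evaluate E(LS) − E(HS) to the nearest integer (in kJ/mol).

Fe is in group 8, so Fe²⁺ is d⁶ (8 − 2 = 6).
In the high-spin limit (t₂g⁴ eg²) the orbital term is -0.4Δo = -108 kJ/mol, with no excess pairing.
Low-spin t₂g⁶ eg⁰ gives -2.4Δo = -648 kJ/mol, but forming 2 extra pairs costs 2P = 454 kJ/mol, so E(LS) = -648 + 454 = -194 kJ/mol.
E(LS) − E(HS) = -194 − (-108) = -86 kJ/mol.

-86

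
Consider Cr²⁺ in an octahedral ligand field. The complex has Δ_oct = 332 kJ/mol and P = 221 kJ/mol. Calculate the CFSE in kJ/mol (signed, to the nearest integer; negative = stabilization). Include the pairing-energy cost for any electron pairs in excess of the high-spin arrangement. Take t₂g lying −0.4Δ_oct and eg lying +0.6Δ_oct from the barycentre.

-310

Cr²⁺: group 6, so d-count = 6 − 2 = 4.
Δ_oct > P, so pairing is preferred: the ground state is low-spin.
Filling d⁴ accordingly: t₂g⁴ eg⁰.
Orbital CFSE = -1.6Δ_oct = -1.6 × 332 = -531 kJ/mol.
Excess pairs vs high-spin: 1 − 0 = 1; pairing cost = +221 kJ/mol.
Net CFSE = -531 + 221 = -310 kJ/mol.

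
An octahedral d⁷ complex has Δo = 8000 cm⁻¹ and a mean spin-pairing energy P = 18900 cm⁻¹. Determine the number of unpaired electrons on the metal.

Since Δo = 8000 cm⁻¹ < P = 18900 cm⁻¹, the complex adopts the high-spin configuration.
That gives t₂g⁵ eg².
Unpaired electrons: 3.

3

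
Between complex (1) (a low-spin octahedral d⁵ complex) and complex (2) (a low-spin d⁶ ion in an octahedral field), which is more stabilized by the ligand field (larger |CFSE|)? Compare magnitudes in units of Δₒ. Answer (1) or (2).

(1): t2g^5 e_g^0, CFSE = -2.0Δₒ.
(2): t₂g⁶ eg⁰, CFSE = -2.4Δₒ.
So (2) has the larger |CFSE|.

(2)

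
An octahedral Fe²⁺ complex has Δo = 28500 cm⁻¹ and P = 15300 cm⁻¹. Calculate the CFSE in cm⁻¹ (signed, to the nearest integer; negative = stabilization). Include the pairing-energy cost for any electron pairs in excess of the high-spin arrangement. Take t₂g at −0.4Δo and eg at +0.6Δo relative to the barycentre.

Group 8 minus oxidation state +2 gives a d⁶ configuration for Fe²⁺.
With Δo > P the complex is low-spin.
Filling d⁶ accordingly: t₂g⁶ eg⁰.
Orbital CFSE = -2.4Δo = -2.4 × 28500 = -68400 cm⁻¹.
Excess pairs vs high-spin: 3 − 1 = 2; pairing cost = +30600 cm⁻¹.
Net CFSE = -68400 + 30600 = -37800 cm⁻¹.

-37800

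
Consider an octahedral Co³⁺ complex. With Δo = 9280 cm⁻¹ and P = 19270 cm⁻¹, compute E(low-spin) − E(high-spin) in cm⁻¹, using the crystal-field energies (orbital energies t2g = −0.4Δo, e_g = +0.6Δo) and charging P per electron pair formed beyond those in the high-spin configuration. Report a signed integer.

19980

Group 9 minus oxidation state +3 gives a d⁶ configuration for Co³⁺.
High-spin d⁶ fills as t2g^4 e_g^2 with CFSE 4(−0.4) + 2(+0.6) = -0.4Δo = -3712 cm⁻¹.
Low-spin t2g^6 e_g^0 gives -2.4Δo = -22272 cm⁻¹, but forming 2 extra pairs costs 2P = 38540 cm⁻¹, so E(LS) = -22272 + 38540 = 16268 cm⁻¹.
The difference is 16268 − (-3712) = 19980 cm⁻¹, so high-spin lies lower.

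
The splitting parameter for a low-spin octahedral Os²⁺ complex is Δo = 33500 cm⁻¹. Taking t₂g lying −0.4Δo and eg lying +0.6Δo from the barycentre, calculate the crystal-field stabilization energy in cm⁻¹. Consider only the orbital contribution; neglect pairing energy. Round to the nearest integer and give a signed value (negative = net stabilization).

Os sits in group 8; removing 2 electrons leaves Os²⁺ with 8 − 2 = 6 d electrons.
The d⁶ electrons fill as t₂g⁶ eg⁰.
CFSE(orbital) = 6×(-0.4Δo) + 0×(0.6Δo) = -2.4Δo; with Δo = 33500 cm⁻¹ that is -80400 cm⁻¹.

-80400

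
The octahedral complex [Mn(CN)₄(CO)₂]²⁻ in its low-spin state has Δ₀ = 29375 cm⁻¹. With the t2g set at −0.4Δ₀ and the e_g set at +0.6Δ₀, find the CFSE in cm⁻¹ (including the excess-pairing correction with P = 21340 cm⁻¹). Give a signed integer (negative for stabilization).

Ligand charges: 4×(-1) from CN⁻ and 2×(+0) from CO sum to -4; with overall charge -2, Mn is +2.
Mn²⁺: group 7, so d-count = 7 − 2 = 5.
Configuration: t2g^5 e_g^0.
The orbital stabilization is -2.0Δ₀ = -2.0 × 29375 = -58750 cm⁻¹.
High-spin d⁵ would be t2g^3 e_g^2 with 0 pairs; low-spin has 2, so 2 excess pairs cost +2P = +42680 cm⁻¹.
Net CFSE = -58750 + 42680 = -16070 cm⁻¹.

-16070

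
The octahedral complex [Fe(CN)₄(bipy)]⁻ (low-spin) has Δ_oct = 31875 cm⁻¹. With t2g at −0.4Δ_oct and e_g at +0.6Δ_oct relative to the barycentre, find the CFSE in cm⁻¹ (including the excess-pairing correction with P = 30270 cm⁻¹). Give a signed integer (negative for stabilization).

-3210

Ligand charges: 4×(-1) from CN⁻ and 1×(+0) from bipy sum to -4; with overall charge -1, Fe is +3.
Group 8 minus oxidation state +3 gives a d⁵ configuration for Fe³⁺.
Configuration: t2g^5 e_g^0.
Orbital CFSE = 5(-0.4) + 0(0.6) = -2.0Δ_oct = -2.0 × 31875 = -63750 cm⁻¹.
High-spin d⁵ would be t2g^3 e_g^2 with 0 pairs; low-spin has 2, so 2 excess pairs cost +2P = +60540 cm⁻¹.
Net CFSE = -63750 + 60540 = -3210 cm⁻¹.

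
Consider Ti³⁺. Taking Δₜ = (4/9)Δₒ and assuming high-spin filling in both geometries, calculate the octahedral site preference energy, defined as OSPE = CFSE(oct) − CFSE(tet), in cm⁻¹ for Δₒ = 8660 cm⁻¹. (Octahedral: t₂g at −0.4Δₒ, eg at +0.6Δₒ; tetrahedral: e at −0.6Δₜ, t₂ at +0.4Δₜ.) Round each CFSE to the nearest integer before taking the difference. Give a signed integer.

-1155

Group 4 minus oxidation state +3 gives a d¹ configuration for Ti³⁺.
Octahedral high-spin t₂g¹ eg⁰: CFSE = -0.4 × 8660 = -3464 cm⁻¹.
Tetrahedral e¹ t₂⁰ gives -0.6Δₜ = -0.6 × (4/9) × 8660 = -2309 cm⁻¹.
Subtracting, OSPE = -3464 − (-2309) = -1155 cm⁻¹.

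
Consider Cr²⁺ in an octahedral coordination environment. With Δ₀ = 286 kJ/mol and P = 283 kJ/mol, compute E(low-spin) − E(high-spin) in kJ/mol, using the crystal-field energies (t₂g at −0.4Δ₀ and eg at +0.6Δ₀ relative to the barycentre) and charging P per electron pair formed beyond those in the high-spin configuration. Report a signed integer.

Cr²⁺: group 6, so d-count = 6 − 2 = 4.
High-spin d⁴ fills as t₂g³ eg¹ with CFSE 3(−0.4) + 1(+0.6) = -0.6Δ₀ = -172 kJ/mol.
Low-spin: t₂g⁴ eg⁰, orbital CFSE = -1.6Δ₀ = -458 kJ/mol; plus 1 excess pair × P = +283 kJ/mol; total -175 kJ/mol.
The difference is -175 − (-172) = -3 kJ/mol, so low-spin lies lower.

-3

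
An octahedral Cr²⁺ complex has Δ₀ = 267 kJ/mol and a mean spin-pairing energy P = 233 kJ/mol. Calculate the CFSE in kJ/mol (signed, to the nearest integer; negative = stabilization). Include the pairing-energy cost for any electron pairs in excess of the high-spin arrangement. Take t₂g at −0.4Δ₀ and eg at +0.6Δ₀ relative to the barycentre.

Group 6 minus oxidation state +2 gives a d⁴ configuration for Cr²⁺.
Δ₀ > P, so pairing is preferred: the ground state is low-spin.
Filling d⁴ accordingly: t₂g⁴ eg⁰.
Orbital CFSE = -1.6Δ₀ = -1.6 × 267 = -427 kJ/mol.
Excess pairs vs high-spin: 1 − 0 = 1; pairing cost = +233 kJ/mol.
Net CFSE = -427 + 233 = -194 kJ/mol.

-194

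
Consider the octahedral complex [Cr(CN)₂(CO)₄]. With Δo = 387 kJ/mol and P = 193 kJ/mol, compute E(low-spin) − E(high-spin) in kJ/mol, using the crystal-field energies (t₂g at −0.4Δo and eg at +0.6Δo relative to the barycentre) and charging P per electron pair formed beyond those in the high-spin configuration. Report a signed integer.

-194

Ligand charges: 2×(-1) from CN⁻ and 4×(+0) from CO sum to -2; with overall charge +0, Cr is +2.
Cr²⁺: group 6, so d-count = 6 − 2 = 4.
In the high-spin limit (t₂g³ eg¹) the orbital term is -0.6Δo = -232 kJ/mol, with no excess pairing.
Low-spin t₂g⁴ eg⁰ gives -1.6Δo = -619 kJ/mol, but forming 1 extra pair costs 1P = 193 kJ/mol, so E(LS) = -619 + 193 = -426 kJ/mol.
The difference is -426 − (-232) = -194 kJ/mol, so low-spin lies lower.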